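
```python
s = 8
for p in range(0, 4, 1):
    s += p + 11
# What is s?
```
Trace:
  s=8
  s=19, p=0
  s=31, p=1
  s=44, p=2
  s=58, p=3

Final answer: 58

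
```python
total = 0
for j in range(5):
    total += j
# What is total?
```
Trace:
  total=0
  total=0, j=0
  total=1, j=1
  total=3, j=2
  total=6, j=3
  total=10, j=4

Final answer: 10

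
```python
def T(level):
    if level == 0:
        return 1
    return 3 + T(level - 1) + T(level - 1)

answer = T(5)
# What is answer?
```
Call trace (a repeated sub-call is expanded the first time; later identical calls just restate its return value):
T(level=5)
  T(level=4)
    T(level=3)
      T(level=2)
        T(level=1)
          T(level=0)
          -> return 1
          T(level=0)
          -> return 1
        -> return 5
        T(level=1) -> return 5  (same call as traced above)
      -> return 13
      T(level=2) -> return 13  (same call as traced above)
    -> return 29
    T(level=3) -> return 29  (same call as traced above)
  -> return 61
  T(level=4) -> return 61  (same call as traced above)
-> return 125

Final answer: 125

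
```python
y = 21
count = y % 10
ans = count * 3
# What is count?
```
Trace:
  y=21
  y=21, count=1
  y=21, count=1, ans=3

Final answer: 1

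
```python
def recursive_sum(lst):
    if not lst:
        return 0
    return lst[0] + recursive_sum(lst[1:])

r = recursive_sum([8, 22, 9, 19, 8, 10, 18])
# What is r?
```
Call trace:
recursive_sum(lst=[8, 22, 9, 19, 8, 10, 18])
  recursive_sum(lst=[22, 9, 19, 8, 10, 18])
    recursive_sum(lst=[9, 19, 8, 10, 18])
      recursive_sum(lst=[19, 8, 10, 18])
        recursive_sum(lst=[8, 10, 18])
          recursive_sum(lst=[10, 18])
            recursive_sum(lst=[18])
              recursive_sum(lst=[])
              -> return 0
            -> return 18
          -> return 28
        -> return 36
      -> return 55
    -> return 64
  -> return 86
-> return 94

Final answer: 94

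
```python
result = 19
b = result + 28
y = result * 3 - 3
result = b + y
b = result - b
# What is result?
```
Trace:
  result=19
  result=19, b=47
  result=19, b=47, y=54
  result=101, b=47, y=54
  result=101, b=54, y=54

Final answer: 101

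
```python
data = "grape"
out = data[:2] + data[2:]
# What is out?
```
Trace:
  data='grape'
  data='grape', out='grape'

Final answer: 'grape'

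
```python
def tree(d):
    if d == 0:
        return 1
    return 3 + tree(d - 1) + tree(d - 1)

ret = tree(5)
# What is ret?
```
Call trace (a repeated sub-call is expanded the first time; later identical calls just restate its return value):
tree(d=5)
  tree(d=4)
    tree(d=3)
      tree(d=2)
        tree(d=1)
          tree(d=0)
          -> return 1
          tree(d=0)
          -> return 1
        -> return 5
        tree(d=1) -> return 5  (same call as traced above)
      -> return 13
      tree(d=2) -> return 13  (same call as traced above)
    -> return 29
    tree(d=3) -> return 29  (same call as traced above)
  -> return 61
  tree(d=4) -> return 61  (same call as traced above)
-> return 125

Final answer: 125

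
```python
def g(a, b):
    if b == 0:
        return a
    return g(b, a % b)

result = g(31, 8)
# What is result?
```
Call trace:
g(a=31, b=8)
  g(a=8, b=7)
    g(a=7, b=1)
      g(a=1, b=0)
      -> return 1
    -> return 1
  -> return 1
-> return 1

Final answer: 1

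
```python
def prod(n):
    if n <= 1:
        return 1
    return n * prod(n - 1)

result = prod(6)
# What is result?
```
Call trace:
prod(n=6)
  prod(n=5)
    prod(n=4)
      prod(n=3)
        prod(n=2)
          prod(n=1)
          -> return 1
        -> return 2
      -> return 6
    -> return 24
  -> return 120
-> return 720

Final answer: 720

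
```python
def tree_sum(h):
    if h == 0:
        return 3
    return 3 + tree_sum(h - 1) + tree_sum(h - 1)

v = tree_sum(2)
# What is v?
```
Call trace (a repeated sub-call is expanded the first time; later identical calls just restate its return value):
tree_sum(h=2)
  tree_sum(h=1)
    tree_sum(h=0)
    -> return 3
    tree_sum(h=0)
    -> return 3
  -> return 9
  tree_sum(h=1) -> return 9  (same call as traced above)
-> return 21

Final answer: 21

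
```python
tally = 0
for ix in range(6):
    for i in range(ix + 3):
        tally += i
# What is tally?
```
Trace:
  tally=0
  tally=0, ix=0, i=0
  tally=1, ix=0, i=1
  tally=3, ix=0, i=2
  tally=3, ix=1, i=0
  tally=4, ix=1, i=1
  tally=6, ix=1, i=2
  tally=9, ix=1, i=3
  tally=9, ix=2, i=0
  tally=10, ix=2, i=1
  tally=12, ix=2, i=2
  tally=15, ix=2, i=3
  tally=19, ix=2, i=4
  tally=19, ix=3, i=0
  tally=20, ix=3, i=1
  tally=22, ix=3, i=2
  tally=25, ix=3, i=3
  tally=29, ix=3, i=4
  tally=34, ix=3, i=5
  tally=34, ix=4, i=0
  tally=35, ix=4, i=1
  tally=37, ix=4, i=2
  tally=40, ix=4, i=3
  tally=44, ix=4, i=4
  tally=49, ix=4, i=5
  tally=55, ix=4, i=6
  tally=55, ix=5, i=0
  tally=56, ix=5, i=1
  tally=58, ix=5, i=2
  tally=61, ix=5, i=3
  tally=65, ix=5, i=4
  tally=70, ix=5, i=5
  tally=76, ix=5, i=6
  tally=83, ix=5, i=7

Final answer: 83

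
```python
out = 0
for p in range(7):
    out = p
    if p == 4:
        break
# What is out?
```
Trace:
  out=0
  out=0, p=0
  out=1, p=1
  out=2, p=2
  out=3, p=3
  out=4, p=4

Final answer: 4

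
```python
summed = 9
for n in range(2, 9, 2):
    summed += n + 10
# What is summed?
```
Trace:
  summed=9
  summed=21, n=2
  summed=35, n=4
  summed=51, n=6
  summed=69, n=8

Final answer: 69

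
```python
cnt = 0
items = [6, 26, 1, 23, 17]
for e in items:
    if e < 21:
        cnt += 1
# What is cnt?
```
Trace:
  cnt=0
  cnt=1, e=6
  cnt=1, e=26
  cnt=2, e=1
  cnt=2, e=23
  cnt=3, e=17

Final answer: 3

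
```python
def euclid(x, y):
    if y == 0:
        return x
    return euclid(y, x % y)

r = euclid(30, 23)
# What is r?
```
Call trace:
euclid(x=30, y=23)
  euclid(x=23, y=7)
    euclid(x=7, y=2)
      euclid(x=2, y=1)
        euclid(x=1, y=0)
        -> return 1
      -> return 1
    -> return 1
  -> return 1
-> return 1

Final answer: 1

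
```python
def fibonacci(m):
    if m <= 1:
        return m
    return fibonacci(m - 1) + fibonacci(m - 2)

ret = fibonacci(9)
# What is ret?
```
Call trace (a repeated sub-call is expanded the first time; later identical calls just restate its return value):
fibonacci(m=9)
  fibonacci(m=8)
    fibonacci(m=7)
      fibonacci(m=6)
        fibonacci(m=5)
          fibonacci(m=4)
            fibonacci(m=3)
              fibonacci(m=2)
                fibonacci(m=1)
                -> return 1
                fibonacci(m=0)
                -> return 0
              -> return 1
              fibonacci(m=1)
              -> return 1
            -> return 2
            fibonacci(m=2) -> return 1  (same call as traced above)
          -> return 3
          fibonacci(m=3) -> return 2  (same call as traced above)
        -> return 5
        fibonacci(m=4) -> return 3  (same call as traced above)
      -> return 8
      fibonacci(m=5) -> return 5  (same call as traced above)
    -> return 13
    fibonacci(m=6) -> return 8  (same call as traced above)
  -> return 21
  fibonacci(m=7) -> return 13  (same call as traced above)
-> return 34

Final answer: 34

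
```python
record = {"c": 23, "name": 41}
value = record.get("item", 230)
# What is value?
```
Trace:
  record={'c': 23, 'name': 41}
  record={'c': 23, 'name': 41}, value=230

Final answer: 230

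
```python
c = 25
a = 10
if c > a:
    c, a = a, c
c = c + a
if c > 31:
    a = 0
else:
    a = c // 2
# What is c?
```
Trace:
  c=25
  c=25, a=10
  c=10, a=25
  c=35, a=25
  c=35, a=0

Final answer: 35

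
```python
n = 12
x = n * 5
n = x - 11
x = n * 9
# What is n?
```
Trace:
  n=12
  n=12, x=60
  n=49, x=60
  n=49, x=441

Final answer: 49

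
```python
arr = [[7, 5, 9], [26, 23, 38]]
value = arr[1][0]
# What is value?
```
Trace:
  arr=[[7, 5, 9], [26, 23, 38]]
  arr=[[7, 5, 9], [26, 23, 38]], value=26

Final answer: 26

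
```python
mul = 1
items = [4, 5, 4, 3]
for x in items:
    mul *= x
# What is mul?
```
Trace:
  mul=1
  mul=4, x=4
  mul=20, x=5
  mul=80, x=4
  mul=240, x=3

Final answer: 240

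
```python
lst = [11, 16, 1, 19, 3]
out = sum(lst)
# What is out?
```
Trace:
  lst=[11, 16, 1, 19, 3]
  lst=[11, 16, 1, 19, 3], out=50

Final answer: 50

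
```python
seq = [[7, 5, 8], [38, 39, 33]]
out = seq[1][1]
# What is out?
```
Trace:
  seq=[[7, 5, 8], [38, 39, 33]]
  seq=[[7, 5, 8], [38, 39, 33]], out=39

Final answer: 39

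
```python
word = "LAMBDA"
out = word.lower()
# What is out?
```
Trace:
  word='LAMBDA'
  word='LAMBDA', out='lambda'

Final answer: 'lambda'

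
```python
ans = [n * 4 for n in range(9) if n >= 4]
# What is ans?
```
Trace:
  n=0
  n=1
  n=2
  n=3
  n=4
  n=5
  n=6
  n=7
  n=8
  ans=[16, 20, 24, 28, 32]

Final answer: [16, 20, 24, 28, 32]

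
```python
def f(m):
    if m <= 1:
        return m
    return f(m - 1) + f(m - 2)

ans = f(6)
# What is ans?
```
Call trace (a repeated sub-call is expanded the first time; later identical calls just restate its return value):
f(m=6)
  f(m=5)
    f(m=4)
      f(m=3)
        f(m=2)
          f(m=1)
          -> return 1
          f(m=0)
          -> return 0
        -> return 1
        f(m=1)
        -> return 1
      -> return 2
      f(m=2) -> return 1  (same call as traced above)
    -> return 3
    f(m=3) -> return 2  (same call as traced above)
  -> return 5
  f(m=4) -> return 3  (same call as traced above)
-> return 8

Final answer: 8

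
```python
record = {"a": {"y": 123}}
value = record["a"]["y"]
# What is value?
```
Trace:
  record={'a': {'y': 123}}
  record={'a': {'y': 123}}, value=123

Final answer: 123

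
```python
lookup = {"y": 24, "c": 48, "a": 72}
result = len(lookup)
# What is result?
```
Trace:
  lookup={'y': 24, 'c': 48, 'a': 72}
  lookup={'y': 24, 'c': 48, 'a': 72}, result=3

Final answer: 3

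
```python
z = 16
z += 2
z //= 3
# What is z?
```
Trace:
  z=16
  z=18
  z=6

Final answer: 6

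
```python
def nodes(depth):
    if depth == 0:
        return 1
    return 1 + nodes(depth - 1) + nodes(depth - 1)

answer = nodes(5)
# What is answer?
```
Call trace (a repeated sub-call is expanded the first time; later identical calls just restate its return value):
nodes(depth=5)
  nodes(depth=4)
    nodes(depth=3)
      nodes(depth=2)
        nodes(depth=1)
          nodes(depth=0)
          -> return 1
          nodes(depth=0)
          -> return 1
        -> return 3
        nodes(depth=1) -> return 3  (same call as traced above)
      -> return 7
      nodes(depth=2) -> return 7  (same call as traced above)
    -> return 15
    nodes(depth=3) -> return 15  (same call as traced above)
  -> return 31
  nodes(depth=4) -> return 31  (same call as traced above)
-> return 63

Final answer: 63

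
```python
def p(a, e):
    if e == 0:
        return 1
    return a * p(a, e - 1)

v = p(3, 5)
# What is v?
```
Call trace:
p(a=3, e=5)
  p(a=3, e=4)
    p(a=3, e=3)
      p(a=3, e=2)
        p(a=3, e=1)
          p(a=3, e=0)
          -> return 1
        -> return 3
      -> return 9
    -> return 27
  -> return 81
-> return 243

Final answer: 243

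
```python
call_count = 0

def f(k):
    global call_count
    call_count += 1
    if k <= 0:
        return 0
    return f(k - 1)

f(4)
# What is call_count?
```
Call trace:
f(k=4)
  f(k=3)
    f(k=2)
      f(k=1)
        f(k=0)
        -> return 0
      -> return 0
    -> return 0
  -> return 0
-> return 0

call_count is incremented once per call. f is entered once for each k = 4, 3, 2, 1, 0 (the k <= 0 call returns without recursing), i.e. 4 + 1 calls.
call_count = 5

Final answer: 5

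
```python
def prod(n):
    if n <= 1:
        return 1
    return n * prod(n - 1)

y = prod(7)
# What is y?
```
Call trace:
prod(n=7)
  prod(n=6)
    prod(n=5)
      prod(n=4)
        prod(n=3)
          prod(n=2)
            prod(n=1)
            -> return 1
          -> return 2
        -> return 6
      -> return 24
    -> return 120
  -> return 720
-> return 5040

Final answer: 5040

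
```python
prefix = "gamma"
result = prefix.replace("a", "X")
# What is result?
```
Trace:
  prefix='gamma'
  prefix='gamma', result='gXmmX'

Final answer: 'gXmmX'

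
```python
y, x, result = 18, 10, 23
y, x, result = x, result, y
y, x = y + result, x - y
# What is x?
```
Trace:
  y=18, x=10, result=23
  y=10, x=23, result=18
  y=28, x=13, result=18

Final answer: 13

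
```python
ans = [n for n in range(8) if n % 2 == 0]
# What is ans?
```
Trace:
  n=0
  n=1
  n=2
  n=3
  n=4
  n=5
  n=6
  n=7
  ans=[0, 2, 4, 6]

Final answer: [0, 2, 4, 6]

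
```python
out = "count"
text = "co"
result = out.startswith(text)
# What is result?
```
Trace:
  out='count'
  out='count', text='co'
  out='count', text='co', result=True

Final answer: True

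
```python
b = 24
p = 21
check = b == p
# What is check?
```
Trace:
  b=24
  b=24, p=21
  b=24, p=21, check=False

Final answer: False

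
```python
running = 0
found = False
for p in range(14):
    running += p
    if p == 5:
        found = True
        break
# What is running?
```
Trace:
  running=0
  running=0, found=False
  running=0, found=False, p=0
  running=1, found=False, p=1
  running=3, found=False, p=2
  running=6, found=False, p=3
  running=10, found=False, p=4
  running=15, found=True, p=5

Final answer: 15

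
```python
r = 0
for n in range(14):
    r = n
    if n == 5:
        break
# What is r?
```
Trace:
  r=0
  r=0, n=0
  r=1, n=1
  r=2, n=2
  r=3, n=3
  r=4, n=4
  r=5, n=5

Final answer: 5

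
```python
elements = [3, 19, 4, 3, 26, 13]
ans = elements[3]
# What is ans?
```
Trace:
  elements=[3, 19, 4, 3, 26, 13]
  elements=[3, 19, 4, 3, 26, 13], ans=3

Final answer: 3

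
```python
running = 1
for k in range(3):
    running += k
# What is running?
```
Trace:
  running=1
  running=1, k=0
  running=2, k=1
  running=4, k=2

Final answer: 4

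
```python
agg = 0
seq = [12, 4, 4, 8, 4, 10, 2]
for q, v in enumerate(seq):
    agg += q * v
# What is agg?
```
Trace:
  agg=0
  agg=0, q=0, v=12
  agg=4, q=1, v=4
  agg=12, q=2, v=4
  agg=36, q=3, v=8
  agg=52, q=4, v=4
  agg=102, q=5, v=10
  agg=114, q=6, v=2

Final answer: 114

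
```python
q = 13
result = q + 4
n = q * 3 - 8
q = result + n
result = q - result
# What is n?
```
Trace:
  q=13
  q=13, result=17
  q=13, result=17, n=31
  q=48, result=17, n=31
  q=48, result=31, n=31

Final answer: 31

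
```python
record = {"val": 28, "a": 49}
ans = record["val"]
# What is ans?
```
Trace:
  record={'val': 28, 'a': 49}
  record={'val': 28, 'a': 49}, ans=28

Final answer: 28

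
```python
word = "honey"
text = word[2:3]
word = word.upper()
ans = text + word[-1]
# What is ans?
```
Trace:
  word='honey'
  word='honey', text='n'
  word='HONEY', text='n'
  word='HONEY', text='n', ans='nY'

Final answer: 'nY'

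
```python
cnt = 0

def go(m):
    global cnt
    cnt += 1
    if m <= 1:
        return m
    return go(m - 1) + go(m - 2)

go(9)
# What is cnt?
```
Call trace (a repeated sub-call is expanded the first time; later identical calls just restate its return value):
go(m=9)
  go(m=8)
    go(m=7)
      go(m=6)
        go(m=5)
          go(m=4)
            go(m=3)
              go(m=2)
                go(m=1)
                -> return 1
                go(m=0)
                -> return 0
              -> return 1
              go(m=1)
              -> return 1
            -> return 2
            go(m=2) -> return 1  (same call as traced above)
          -> return 3
          go(m=3) -> return 2  (same call as traced above)
        -> return 5
        go(m=4) -> return 3  (same call as traced above)
      -> return 8
      go(m=5) -> return 5  (same call as traced above)
    -> return 13
    go(m=6) -> return 8  (same call as traced above)
  -> return 21
  go(m=7) -> return 13  (same call as traced above)
-> return 34

cnt is incremented once per call, so count the calls in each subtree. Let C(m) = number of calls made by go(m).
C(0) = C(1) = 1 (base case, no recursion); C(m) = 1 + C(m - 1) + C(m - 2) otherwise.
C(2) = 1 + C(1) + C(0) = 1 + 1 + 1 = 3
C(3) = 1 + C(2) + C(1) = 1 + 3 + 1 = 5
C(4) = 1 + C(3) + C(2) = 1 + 5 + 3 = 9
C(5) = 1 + C(4) + C(3) = 1 + 9 + 5 = 15
C(6) = 1 + C(5) + C(4) = 1 + 15 + 9 = 25
C(7) = 1 + C(6) + C(5) = 1 + 25 + 15 = 41
C(8) = 1 + C(7) + C(6) = 1 + 41 + 25 = 67
C(9) = 1 + C(8) + C(7) = 1 + 67 + 41 = 109
cnt = C(9) = 109

Final answer: 109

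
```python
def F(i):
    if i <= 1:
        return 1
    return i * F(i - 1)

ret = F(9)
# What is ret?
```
Call trace:
F(i=9)
  F(i=8)
    F(i=7)
      F(i=6)
        F(i=5)
          F(i=4)
            F(i=3)
              F(i=2)
                F(i=1)
                -> return 1
              -> return 2
            -> return 6
          -> return 24
        -> return 120
      -> return 720
    -> return 5040
  -> return 40320
-> return 362880

Final answer: 362880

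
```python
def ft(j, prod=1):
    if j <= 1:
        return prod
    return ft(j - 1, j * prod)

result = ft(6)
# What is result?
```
Call trace:
ft(j=6, prod=1)
  ft(j=5, prod=6)
    ft(j=4, prod=30)
      ft(j=3, prod=120)
        ft(j=2, prod=360)
          ft(j=1, prod=720)
          -> return 720
        -> return 720
      -> return 720
    -> return 720
  -> return 720
-> return 720

Final answer: 720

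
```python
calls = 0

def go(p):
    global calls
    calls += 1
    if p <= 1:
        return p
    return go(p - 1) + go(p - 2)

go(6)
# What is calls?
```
Call trace (a repeated sub-call is expanded the first time; later identical calls just restate its return value):
go(p=6)
  go(p=5)
    go(p=4)
      go(p=3)
        go(p=2)
          go(p=1)
          -> return 1
          go(p=0)
          -> return 0
        -> return 1
        go(p=1)
        -> return 1
      -> return 2
      go(p=2) -> return 1  (same call as traced above)
    -> return 3
    go(p=3) -> return 2  (same call as traced above)
  -> return 5
  go(p=4) -> return 3  (same call as traced above)
-> return 8

calls is incremented once per call, so count the calls in each subtree. Let C(p) = number of calls made by go(p).
C(0) = C(1) = 1 (base case, no recursion); C(p) = 1 + C(p - 1) + C(p - 2) otherwise.
C(2) = 1 + C(1) + C(0) = 1 + 1 + 1 = 3
C(3) = 1 + C(2) + C(1) = 1 + 3 + 1 = 5
C(4) = 1 + C(3) + C(2) = 1 + 5 + 3 = 9
C(5) = 1 + C(4) + C(3) = 1 + 9 + 5 = 15
C(6) = 1 + C(5) + C(4) = 1 + 15 + 9 = 25
calls = C(6) = 25

Final answer: 25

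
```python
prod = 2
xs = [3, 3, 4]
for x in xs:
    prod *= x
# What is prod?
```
Trace:
  prod=2
  prod=6, x=3
  prod=18, x=3
  prod=72, x=4

Final answer: 72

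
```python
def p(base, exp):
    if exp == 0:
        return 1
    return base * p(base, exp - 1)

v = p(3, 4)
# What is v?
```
Call trace:
p(base=3, exp=4)
  p(base=3, exp=3)
    p(base=3, exp=2)
      p(base=3, exp=1)
        p(base=3, exp=0)
        -> return 1
      -> return 3
    -> return 9
  -> return 27
-> return 81

Final answer: 81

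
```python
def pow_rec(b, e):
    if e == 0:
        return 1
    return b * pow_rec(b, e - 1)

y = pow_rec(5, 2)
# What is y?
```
Call trace:
pow_rec(b=5, e=2)
  pow_rec(b=5, e=1)
    pow_rec(b=5, e=0)
    -> return 1
  -> return 5
-> return 25

Final answer: 25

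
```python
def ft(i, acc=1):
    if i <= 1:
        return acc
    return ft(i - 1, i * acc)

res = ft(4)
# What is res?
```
Call trace:
ft(i=4, acc=1)
  ft(i=3, acc=4)
    ft(i=2, acc=12)
      ft(i=1, acc=24)
      -> return 24
    -> return 24
  -> return 24
-> return 24

Final answer: 24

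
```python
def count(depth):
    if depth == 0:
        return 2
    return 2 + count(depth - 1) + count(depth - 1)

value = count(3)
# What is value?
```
Call trace (a repeated sub-call is expanded the first time; later identical calls just restate its return value):
count(depth=3)
  count(depth=2)
    count(depth=1)
      count(depth=0)
      -> return 2
      count(depth=0)
      -> return 2
    -> return 6
    count(depth=1) -> return 6  (same call as traced above)
  -> return 14
  count(depth=2) -> return 14  (same call as traced above)
-> return 30

Final answer: 30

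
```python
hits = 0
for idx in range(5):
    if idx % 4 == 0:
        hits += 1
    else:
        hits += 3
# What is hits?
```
Trace:
  hits=0
  hits=1, idx=0
  hits=4, idx=1
  hits=7, idx=2
  hits=10, idx=3
  hits=11, idx=4

Final answer: 11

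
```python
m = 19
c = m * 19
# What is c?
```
Trace:
  m=19
  m=19, c=361

Final answer: 361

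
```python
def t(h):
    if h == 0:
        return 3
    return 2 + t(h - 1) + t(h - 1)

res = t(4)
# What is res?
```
Call trace (a repeated sub-call is expanded the first time; later identical calls just restate its return value):
t(h=4)
  t(h=3)
    t(h=2)
      t(h=1)
        t(h=0)
        -> return 3
        t(h=0)
        -> return 3
      -> return 8
      t(h=1) -> return 8  (same call as traced above)
    -> return 18
    t(h=2) -> return 18  (same call as traced above)
  -> return 38
  t(h=3) -> return 38  (same call as traced above)
-> return 78

Final answer: 78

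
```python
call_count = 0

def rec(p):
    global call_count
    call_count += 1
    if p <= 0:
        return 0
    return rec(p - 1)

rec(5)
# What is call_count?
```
Call trace:
rec(p=5)
  rec(p=4)
    rec(p=3)
      rec(p=2)
        rec(p=1)
          rec(p=0)
          -> return 0
        -> return 0
      -> return 0
    -> return 0
  -> return 0
-> return 0

call_count is incremented once per call. rec is entered once for each p = 5, 4, 3, 2, 1, 0 (the p <= 0 call returns without recursing), i.e. 5 + 1 calls.
call_count = 6

Final answer: 6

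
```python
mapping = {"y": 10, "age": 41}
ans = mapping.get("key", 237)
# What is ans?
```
Trace:
  mapping={'y': 10, 'age': 41}
  mapping={'y': 10, 'age': 41}, ans=237

Final answer: 237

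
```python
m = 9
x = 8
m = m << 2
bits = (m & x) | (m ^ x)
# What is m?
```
Trace:
  m=9
  m=9, x=8
  m=36, x=8
  m=36, x=8, bits=44

Final answer: 36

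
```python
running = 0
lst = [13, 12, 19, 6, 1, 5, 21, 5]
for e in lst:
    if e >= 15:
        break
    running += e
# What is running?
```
Trace:
  running=0
  running=13, e=13
  running=25, e=12
  running=25, e=19

Final answer: 25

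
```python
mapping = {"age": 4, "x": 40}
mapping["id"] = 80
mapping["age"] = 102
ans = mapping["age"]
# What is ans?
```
Trace:
  mapping={'age': 4, 'x': 40}
  mapping={'age': 4, 'x': 40, 'id': 80}
  mapping={'age': 102, 'x': 40, 'id': 80}
  mapping={'age': 102, 'x': 40, 'id': 80}, ans=102

Final answer: 102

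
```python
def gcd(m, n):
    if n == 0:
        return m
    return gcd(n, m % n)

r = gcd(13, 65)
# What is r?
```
Call trace:
gcd(m=13, n=65)
  gcd(m=65, n=13)
    gcd(m=13, n=0)
    -> return 13
  -> return 13
-> return 13

Final answer: 13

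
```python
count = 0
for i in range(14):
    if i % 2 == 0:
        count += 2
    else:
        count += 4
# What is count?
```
Trace:
  count=0
  count=2, i=0
  count=6, i=1
  count=8, i=2
  count=12, i=3
  count=14, i=4
  count=18, i=5
  count=20, i=6
  count=24, i=7
  count=26, i=8
  count=30, i=9
  count=32, i=10
  count=36, i=11
  count=38, i=12
  count=42, i=13

Final answer: 42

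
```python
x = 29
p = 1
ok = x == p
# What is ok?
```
Trace:
  x=29
  x=29, p=1
  x=29, p=1, ok=False

Final answer: False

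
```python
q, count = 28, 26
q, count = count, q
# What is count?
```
Trace:
  q=28, count=26
  q=26, count=28

Final answer: 28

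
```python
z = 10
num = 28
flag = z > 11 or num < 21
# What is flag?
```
Trace:
  z=10
  z=10, num=28
  z=10, num=28, flag=False

Final answer: False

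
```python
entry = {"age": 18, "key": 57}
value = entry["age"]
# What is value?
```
Trace:
  entry={'age': 18, 'key': 57}
  entry={'age': 18, 'key': 57}, value=18

Final answer: 18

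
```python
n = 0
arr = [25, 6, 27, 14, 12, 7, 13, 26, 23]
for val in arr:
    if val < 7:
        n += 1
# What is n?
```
Trace:
  n=0
  n=0, val=25
  n=1, val=6
  n=1, val=27
  n=1, val=14
  n=1, val=12
  n=1, val=7
  n=1, val=13
  n=1, val=26
  n=1, val=23

Final answer: 1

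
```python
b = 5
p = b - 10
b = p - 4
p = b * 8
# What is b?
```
Trace:
  b=5
  b=5, p=-5
  b=-9, p=-5
  b=-9, p=-72

Final answer: -9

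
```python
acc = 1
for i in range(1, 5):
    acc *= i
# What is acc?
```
Trace:
  acc=1
  acc=1, i=1
  acc=2, i=2
  acc=6, i=3
  acc=24, i=4

Final answer: 24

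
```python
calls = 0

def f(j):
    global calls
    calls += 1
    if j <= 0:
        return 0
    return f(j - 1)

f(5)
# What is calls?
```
Call trace:
f(j=5)
  f(j=4)
    f(j=3)
      f(j=2)
        f(j=1)
          f(j=0)
          -> return 0
        -> return 0
      -> return 0
    -> return 0
  -> return 0
-> return 0

calls is incremented once per call. f is entered once for each j = 5, 4, 3, 2, 1, 0 (the j <= 0 call returns without recursing), i.e. 5 + 1 calls.
calls = 6

Final answer: 6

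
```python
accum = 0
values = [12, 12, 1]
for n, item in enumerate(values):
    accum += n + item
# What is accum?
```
Trace:
  accum=0
  accum=12, n=0, item=12
  accum=25, n=1, item=12
  accum=28, n=2, item=1

Final answer: 28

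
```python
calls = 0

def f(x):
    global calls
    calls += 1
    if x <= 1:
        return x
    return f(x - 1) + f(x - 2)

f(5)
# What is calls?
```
Call trace (a repeated sub-call is expanded the first time; later identical calls just restate its return value):
f(x=5)
  f(x=4)
    f(x=3)
      f(x=2)
        f(x=1)
        -> return 1
        f(x=0)
        -> return 0
      -> return 1
      f(x=1)
      -> return 1
    -> return 2
    f(x=2) -> return 1  (same call as traced above)
  -> return 3
  f(x=3) -> return 2  (same call as traced above)
-> return 5

calls is incremented once per call, so count the calls in each subtree. Let C(x) = number of calls made by f(x).
C(0) = C(1) = 1 (base case, no recursion); C(x) = 1 + C(x - 1) + C(x - 2) otherwise.
C(2) = 1 + C(1) + C(0) = 1 + 1 + 1 = 3
C(3) = 1 + C(2) + C(1) = 1 + 3 + 1 = 5
C(4) = 1 + C(3) + C(2) = 1 + 5 + 3 = 9
C(5) = 1 + C(4) + C(3) = 1 + 9 + 5 = 15
calls = C(5) = 15

Final answer: 15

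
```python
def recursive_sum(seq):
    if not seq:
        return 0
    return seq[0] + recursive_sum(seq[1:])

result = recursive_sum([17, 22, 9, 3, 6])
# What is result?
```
Call trace:
recursive_sum(seq=[17, 22, 9, 3, 6])
  recursive_sum(seq=[22, 9, 3, 6])
    recursive_sum(seq=[9, 3, 6])
      recursive_sum(seq=[3, 6])
        recursive_sum(seq=[6])
          recursive_sum(seq=[])
          -> return 0
        -> return 6
      -> return 9
    -> return 18
  -> return 40
-> return 57

Final answer: 57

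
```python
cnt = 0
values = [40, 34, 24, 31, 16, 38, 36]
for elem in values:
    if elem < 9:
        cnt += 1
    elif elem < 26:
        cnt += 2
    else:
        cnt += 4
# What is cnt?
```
Trace:
  cnt=0
  cnt=4, elem=40
  cnt=8, elem=34
  cnt=10, elem=24
  cnt=14, elem=31
  cnt=16, elem=16
  cnt=20, elem=38
  cnt=24, elem=36

Final answer: 24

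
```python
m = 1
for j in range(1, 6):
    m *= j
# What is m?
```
Trace:
  m=1
  m=1, j=1
  m=2, j=2
  m=6, j=3
  m=24, j=4
  m=120, j=5

Final answer: 120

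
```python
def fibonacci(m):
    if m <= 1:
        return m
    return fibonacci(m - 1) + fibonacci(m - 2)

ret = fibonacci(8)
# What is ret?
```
Call trace (a repeated sub-call is expanded the first time; later identical calls just restate its return value):
fibonacci(m=8)
  fibonacci(m=7)
    fibonacci(m=6)
      fibonacci(m=5)
        fibonacci(m=4)
          fibonacci(m=3)
            fibonacci(m=2)
              fibonacci(m=1)
              -> return 1
              fibonacci(m=0)
              -> return 0
            -> return 1
            fibonacci(m=1)
            -> return 1
          -> return 2
          fibonacci(m=2) -> return 1  (same call as traced above)
        -> return 3
        fibonacci(m=3) -> return 2  (same call as traced above)
      -> return 5
      fibonacci(m=4) -> return 3  (same call as traced above)
    -> return 8
    fibonacci(m=5) -> return 5  (same call as traced above)
  -> return 13
  fibonacci(m=6) -> return 8  (same call as traced above)
-> return 21

Final answer: 21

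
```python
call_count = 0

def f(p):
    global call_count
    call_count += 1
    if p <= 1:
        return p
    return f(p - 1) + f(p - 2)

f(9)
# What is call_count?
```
Call trace (a repeated sub-call is expanded the first time; later identical calls just restate its return value):
f(p=9)
  f(p=8)
    f(p=7)
      f(p=6)
        f(p=5)
          f(p=4)
            f(p=3)
              f(p=2)
                f(p=1)
                -> return 1
                f(p=0)
                -> return 0
              -> return 1
              f(p=1)
              -> return 1
            -> return 2
            f(p=2) -> return 1  (same call as traced above)
          -> return 3
          f(p=3) -> return 2  (same call as traced above)
        -> return 5
        f(p=4) -> return 3  (same call as traced above)
      -> return 8
      f(p=5) -> return 5  (same call as traced above)
    -> return 13
    f(p=6) -> return 8  (same call as traced above)
  -> return 21
  f(p=7) -> return 13  (same call as traced above)
-> return 34

call_count is incremented once per call, so count the calls in each subtree. Let C(p) = number of calls made by f(p).
C(0) = C(1) = 1 (base case, no recursion); C(p) = 1 + C(p - 1) + C(p - 2) otherwise.
C(2) = 1 + C(1) + C(0) = 1 + 1 + 1 = 3
C(3) = 1 + C(2) + C(1) = 1 + 3 + 1 = 5
C(4) = 1 + C(3) + C(2) = 1 + 5 + 3 = 9
C(5) = 1 + C(4) + C(3) = 1 + 9 + 5 = 15
C(6) = 1 + C(5) + C(4) = 1 + 15 + 9 = 25
C(7) = 1 + C(6) + C(5) = 1 + 25 + 15 = 41
C(8) = 1 + C(7) + C(6) = 1 + 41 + 25 = 67
C(9) = 1 + C(8) + C(7) = 1 + 67 + 41 = 109
call_count = C(9) = 109

Final answer: 109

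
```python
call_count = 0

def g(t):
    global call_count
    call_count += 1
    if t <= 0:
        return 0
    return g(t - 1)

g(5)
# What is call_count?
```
Call trace:
g(t=5)
  g(t=4)
    g(t=3)
      g(t=2)
        g(t=1)
          g(t=0)
          -> return 0
        -> return 0
      -> return 0
    -> return 0
  -> return 0
-> return 0

call_count is incremented once per call. g is entered once for each t = 5, 4, 3, 2, 1, 0 (the t <= 0 call returns without recursing), i.e. 5 + 1 calls.
call_count = 6

Final answer: 6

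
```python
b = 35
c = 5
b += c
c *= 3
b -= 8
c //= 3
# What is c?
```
Trace:
  b=35
  b=35, c=5
  b=40, c=5
  b=40, c=15
  b=32, c=15
  b=32, c=5

Final answer: 5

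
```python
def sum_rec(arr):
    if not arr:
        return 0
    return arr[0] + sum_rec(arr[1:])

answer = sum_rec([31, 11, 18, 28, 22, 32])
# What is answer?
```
Call trace:
sum_rec(arr=[31, 11, 18, 28, 22, 32])
  sum_rec(arr=[11, 18, 28, 22, 32])
    sum_rec(arr=[18, 28, 22, 32])
      sum_rec(arr=[28, 22, 32])
        sum_rec(arr=[22, 32])
          sum_rec(arr=[32])
            sum_rec(arr=[])
            -> return 0
          -> return 32
        -> return 54
      -> return 82
    -> return 100
  -> return 111
-> return 142

Final answer: 142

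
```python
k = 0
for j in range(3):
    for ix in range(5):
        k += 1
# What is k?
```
Trace:
  k=0
  k=1, j=0, ix=0
  k=2, j=0, ix=1
  k=3, j=0, ix=2
  k=4, j=0, ix=3
  k=5, j=0, ix=4
  k=6, j=1, ix=0
  k=7, j=1, ix=1
  k=8, j=1, ix=2
  k=9, j=1, ix=3
  k=10, j=1, ix=4
  k=11, j=2, ix=0
  k=12, j=2, ix=1
  k=13, j=2, ix=2
  k=14, j=2, ix=3
  k=15, j=2, ix=4

Final answer: 15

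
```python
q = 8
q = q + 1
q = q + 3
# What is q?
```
Trace:
  q=8
  q=9
  q=12

Final answer: 12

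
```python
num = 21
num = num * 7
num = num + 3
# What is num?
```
Trace:
  num=21
  num=147
  num=150

Final answer: 150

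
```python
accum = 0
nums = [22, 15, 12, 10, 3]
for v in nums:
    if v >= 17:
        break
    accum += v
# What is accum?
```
Trace:
  accum=0
  accum=0, v=22

Final answer: 0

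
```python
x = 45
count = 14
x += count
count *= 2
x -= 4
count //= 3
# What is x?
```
Trace:
  x=45
  x=45, count=14
  x=59, count=14
  x=59, count=28
  x=55, count=28
  x=55, count=9

Final answer: 55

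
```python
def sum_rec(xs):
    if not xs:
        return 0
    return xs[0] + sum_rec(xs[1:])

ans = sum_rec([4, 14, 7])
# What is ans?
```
Call trace:
sum_rec(xs=[4, 14, 7])
  sum_rec(xs=[14, 7])
    sum_rec(xs=[7])
      sum_rec(xs=[])
      -> return 0
    -> return 7
  -> return 21
-> return 25

Final answer: 25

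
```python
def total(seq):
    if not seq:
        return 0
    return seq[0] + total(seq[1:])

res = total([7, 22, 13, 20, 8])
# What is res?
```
Call trace:
total(seq=[7, 22, 13, 20, 8])
  total(seq=[22, 13, 20, 8])
    total(seq=[13, 20, 8])
      total(seq=[20, 8])
        total(seq=[8])
          total(seq=[])
          -> return 0
        -> return 8
      -> return 28
    -> return 41
  -> return 63
-> return 70

Final answer: 70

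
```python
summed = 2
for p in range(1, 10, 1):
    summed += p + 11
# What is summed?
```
Trace:
  summed=2
  summed=14, p=1
  summed=27, p=2
  summed=41, p=3
  summed=56, p=4
  summed=72, p=5
  summed=89, p=6
  summed=107, p=7
  summed=126, p=8
  summed=146, p=9

Final answer: 146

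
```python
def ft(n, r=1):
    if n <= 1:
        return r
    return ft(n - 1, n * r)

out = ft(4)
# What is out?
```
Call trace:
ft(n=4, r=1)
  ft(n=3, r=4)
    ft(n=2, r=12)
      ft(n=1, r=24)
      -> return 24
    -> return 24
  -> return 24
-> return 24

Final answer: 24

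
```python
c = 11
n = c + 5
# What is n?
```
Trace:
  c=11
  c=11, n=16

Final answer: 16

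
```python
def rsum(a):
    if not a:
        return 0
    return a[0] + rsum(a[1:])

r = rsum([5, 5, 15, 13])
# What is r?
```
Call trace:
rsum(a=[5, 5, 15, 13])
  rsum(a=[5, 15, 13])
    rsum(a=[15, 13])
      rsum(a=[13])
        rsum(a=[])
        -> return 0
      -> return 13
    -> return 28
  -> return 33
-> return 38

Final answer: 38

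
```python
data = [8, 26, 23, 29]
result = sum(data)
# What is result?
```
Trace:
  data=[8, 26, 23, 29]
  data=[8, 26, 23, 29], result=86

Final answer: 86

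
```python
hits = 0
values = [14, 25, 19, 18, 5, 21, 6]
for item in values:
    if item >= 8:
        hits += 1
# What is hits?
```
Trace:
  hits=0
  hits=1, item=14
  hits=2, item=25
  hits=3, item=19
  hits=4, item=18
  hits=4, item=5
  hits=5, item=21
  hits=5, item=6

Final answer: 5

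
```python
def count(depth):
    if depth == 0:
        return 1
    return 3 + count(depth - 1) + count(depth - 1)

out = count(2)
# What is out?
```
Call trace (a repeated sub-call is expanded the first time; later identical calls just restate its return value):
count(depth=2)
  count(depth=1)
    count(depth=0)
    -> return 1
    count(depth=0)
    -> return 1
  -> return 5
  count(depth=1) -> return 5  (same call as traced above)
-> return 13

Final answer: 13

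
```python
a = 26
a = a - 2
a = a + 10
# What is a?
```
Trace:
  a=26
  a=24
  a=34

Final answer: 34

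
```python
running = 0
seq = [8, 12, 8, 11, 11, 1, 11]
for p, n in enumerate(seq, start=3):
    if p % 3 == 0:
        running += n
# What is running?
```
Trace:
  running=0
  running=8, p=3, n=8
  running=8, p=4, n=12
  running=8, p=5, n=8
  running=19, p=6, n=11
  running=19, p=7, n=11
  running=19, p=8, n=1
  running=30, p=9, n=11

Final answer: 30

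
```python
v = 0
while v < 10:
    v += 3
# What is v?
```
Trace:
  v=0
  v=3
  v=6
  v=9
  v=12

Final answer: 12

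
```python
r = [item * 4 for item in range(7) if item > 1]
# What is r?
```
Trace:
  item=0
  item=1
  item=2
  item=3
  item=4
  item=5
  item=6
  r=[8, 12, 16, 20, 24]

Final answer: [8, 12, 16, 20, 24]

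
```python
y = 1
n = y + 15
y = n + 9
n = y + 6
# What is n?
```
Trace:
  y=1
  y=1, n=16
  y=25, n=16
  y=25, n=31

Final answer: 31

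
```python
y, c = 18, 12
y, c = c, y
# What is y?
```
Trace:
  y=18, c=12
  y=12, c=18

Final answer: 12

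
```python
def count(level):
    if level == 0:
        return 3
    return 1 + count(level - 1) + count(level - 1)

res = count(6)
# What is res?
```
Call trace (a repeated sub-call is expanded the first time; later identical calls just restate its return value):
count(level=6)
  count(level=5)
    count(level=4)
      count(level=3)
        count(level=2)
          count(level=1)
            count(level=0)
            -> return 3
            count(level=0)
            -> return 3
          -> return 7
          count(level=1) -> return 7  (same call as traced above)
        -> return 15
        count(level=2) -> return 15  (same call as traced above)
      -> return 31
      count(level=3) -> return 31  (same call as traced above)
    -> return 63
    count(level=4) -> return 63  (same call as traced above)
  -> return 127
  count(level=5) -> return 127  (same call as traced above)
-> return 255

Final answer: 255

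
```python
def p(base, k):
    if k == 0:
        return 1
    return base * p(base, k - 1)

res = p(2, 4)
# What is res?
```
Call trace:
p(base=2, k=4)
  p(base=2, k=3)
    p(base=2, k=2)
      p(base=2, k=1)
        p(base=2, k=0)
        -> return 1
      -> return 2
    -> return 4
  -> return 8
-> return 16

Final answer: 16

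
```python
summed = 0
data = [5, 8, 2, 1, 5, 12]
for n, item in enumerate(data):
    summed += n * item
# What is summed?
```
Trace:
  summed=0
  summed=0, n=0, item=5
  summed=8, n=1, item=8
  summed=12, n=2, item=2
  summed=15, n=3, item=1
  summed=35, n=4, item=5
  summed=95, n=5, item=12

Final answer: 95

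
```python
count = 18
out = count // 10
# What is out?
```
Trace:
  count=18
  count=18, out=1

Final answer: 1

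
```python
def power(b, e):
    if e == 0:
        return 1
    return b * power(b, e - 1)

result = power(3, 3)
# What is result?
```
Call trace:
power(b=3, e=3)
  power(b=3, e=2)
    power(b=3, e=1)
      power(b=3, e=0)
      -> return 1
    -> return 3
  -> return 9
-> return 27

Final answer: 27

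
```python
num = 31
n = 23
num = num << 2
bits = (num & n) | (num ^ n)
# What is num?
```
Trace:
  num=31
  num=31, n=23
  num=124, n=23
  num=124, n=23, bits=127

Final answer: 124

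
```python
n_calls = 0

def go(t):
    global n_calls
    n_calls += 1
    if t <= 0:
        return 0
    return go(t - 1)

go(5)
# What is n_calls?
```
Call trace:
go(t=5)
  go(t=4)
    go(t=3)
      go(t=2)
        go(t=1)
          go(t=0)
          -> return 0
        -> return 0
      -> return 0
    -> return 0
  -> return 0
-> return 0

n_calls is incremented once per call. go is entered once for each t = 5, 4, 3, 2, 1, 0 (the t <= 0 call returns without recursing), i.e. 5 + 1 calls.
n_calls = 6

Final answer: 6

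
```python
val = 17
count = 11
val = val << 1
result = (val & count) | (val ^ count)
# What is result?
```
Trace:
  val=17
  val=17, count=11
  val=34, count=11
  val=34, count=11, result=43

Final answer: 43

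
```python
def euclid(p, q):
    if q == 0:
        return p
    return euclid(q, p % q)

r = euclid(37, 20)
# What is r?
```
Call trace:
euclid(p=37, q=20)
  euclid(p=20, q=17)
    euclid(p=17, q=3)
      euclid(p=3, q=2)
        euclid(p=2, q=1)
          euclid(p=1, q=0)
          -> return 1
        -> return 1
      -> return 1
    -> return 1
  -> return 1
-> return 1

Final answer: 1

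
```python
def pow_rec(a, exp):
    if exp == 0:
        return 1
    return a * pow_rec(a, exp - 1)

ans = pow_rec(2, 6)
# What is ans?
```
Call trace:
pow_rec(a=2, exp=6)
  pow_rec(a=2, exp=5)
    pow_rec(a=2, exp=4)
      pow_rec(a=2, exp=3)
        pow_rec(a=2, exp=2)
          pow_rec(a=2, exp=1)
            pow_rec(a=2, exp=0)
            -> return 1
          -> return 2
        -> return 4
      -> return 8
    -> return 16
  -> return 32
-> return 64

Final answer: 64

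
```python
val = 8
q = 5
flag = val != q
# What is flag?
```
Trace:
  val=8
  val=8, q=5
  val=8, q=5, flag=True

Final answer: True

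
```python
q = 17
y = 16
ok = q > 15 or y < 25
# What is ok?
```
Trace:
  q=17
  q=17, y=16
  q=17, y=16, ok=True

Final answer: True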